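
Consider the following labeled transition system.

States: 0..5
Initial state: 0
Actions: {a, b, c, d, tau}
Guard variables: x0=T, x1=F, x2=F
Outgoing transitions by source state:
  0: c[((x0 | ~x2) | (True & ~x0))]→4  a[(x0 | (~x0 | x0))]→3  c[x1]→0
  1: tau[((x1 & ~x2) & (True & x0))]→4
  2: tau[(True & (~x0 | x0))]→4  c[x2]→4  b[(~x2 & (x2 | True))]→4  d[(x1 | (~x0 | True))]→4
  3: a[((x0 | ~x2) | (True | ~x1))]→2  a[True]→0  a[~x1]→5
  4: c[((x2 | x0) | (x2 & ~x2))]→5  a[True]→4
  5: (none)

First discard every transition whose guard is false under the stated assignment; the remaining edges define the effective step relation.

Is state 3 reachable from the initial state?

Guard filter leaves 10 enabled edge(s).
Layer 0: {0}
Layer 1: {3,4}  cumulative {0,3,4}
Layer 2: {2,5}  cumulative {0,2,3,4,5}
Reachable = {0,2,3,4,5}
witness 3: a

Answer: REACHABLE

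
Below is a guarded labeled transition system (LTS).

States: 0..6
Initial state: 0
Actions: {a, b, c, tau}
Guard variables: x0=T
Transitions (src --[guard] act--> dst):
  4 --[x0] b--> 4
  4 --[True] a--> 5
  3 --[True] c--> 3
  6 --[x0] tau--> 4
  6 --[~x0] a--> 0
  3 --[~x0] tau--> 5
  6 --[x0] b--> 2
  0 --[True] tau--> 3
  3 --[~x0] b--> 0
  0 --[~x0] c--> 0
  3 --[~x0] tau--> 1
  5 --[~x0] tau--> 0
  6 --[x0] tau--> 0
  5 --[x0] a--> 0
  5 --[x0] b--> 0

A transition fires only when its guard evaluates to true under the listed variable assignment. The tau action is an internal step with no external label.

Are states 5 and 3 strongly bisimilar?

Refine partition for ~:
  π0 = {{0,1,2,3,4,5,6}}
  π1 = {{0},{1,2},{3},{4,5},{6}}
  π2 = {{0},{1,2},{3},{4},{5},{6}}
stable after 3 split(s): 6 block(s)
[5]={5}  [3]={3}

Answer: NOT BISIMILAR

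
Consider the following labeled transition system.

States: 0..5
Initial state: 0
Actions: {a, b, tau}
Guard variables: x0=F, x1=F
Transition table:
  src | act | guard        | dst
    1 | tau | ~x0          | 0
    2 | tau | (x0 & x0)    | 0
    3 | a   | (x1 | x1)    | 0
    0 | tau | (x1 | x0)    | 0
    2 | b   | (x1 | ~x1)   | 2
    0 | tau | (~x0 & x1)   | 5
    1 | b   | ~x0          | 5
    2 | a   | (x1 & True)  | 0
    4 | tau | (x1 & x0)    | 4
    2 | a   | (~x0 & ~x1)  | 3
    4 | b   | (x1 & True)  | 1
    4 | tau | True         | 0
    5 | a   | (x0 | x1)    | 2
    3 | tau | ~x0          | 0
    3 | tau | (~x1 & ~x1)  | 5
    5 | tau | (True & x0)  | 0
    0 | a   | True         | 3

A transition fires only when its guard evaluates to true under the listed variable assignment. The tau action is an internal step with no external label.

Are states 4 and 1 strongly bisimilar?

Answer: NOT BISIMILAR

Analysis:
Compute ~ classes (split until stable):
  π0 = {{0,1,2,3,4,5}}
  π1 = {{0},{1},{2},{3,4},{5}}
  π2 = {{0},{1},{2},{3},{4},{5}}
stable after 3 split(s): 6 block(s)
class of 4: {4}; class of 1: {1}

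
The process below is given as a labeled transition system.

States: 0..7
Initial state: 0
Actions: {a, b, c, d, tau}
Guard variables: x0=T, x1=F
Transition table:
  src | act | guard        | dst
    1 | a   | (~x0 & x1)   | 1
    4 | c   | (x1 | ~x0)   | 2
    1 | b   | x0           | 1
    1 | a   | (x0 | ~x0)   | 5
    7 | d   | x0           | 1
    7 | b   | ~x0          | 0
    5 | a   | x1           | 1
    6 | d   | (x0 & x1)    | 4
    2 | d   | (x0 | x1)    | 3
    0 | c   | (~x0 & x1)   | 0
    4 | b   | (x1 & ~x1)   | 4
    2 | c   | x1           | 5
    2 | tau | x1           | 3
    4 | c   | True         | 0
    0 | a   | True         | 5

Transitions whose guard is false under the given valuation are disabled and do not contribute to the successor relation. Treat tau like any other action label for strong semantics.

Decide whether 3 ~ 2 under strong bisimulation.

Compute ~ classes (split until stable):
  π0 = {{0,1,2,3,4,5,6,7}}
  π1 = {{0},{1},{2,7},{3,5,6},{4}}
  π2 = {{0},{1},{2},{3,5,6},{4},{7}}
stable after 3 split(s): 6 block(s)
class of 3: {3,5,6}; class of 2: {2}

Answer: NOT BISIMILAR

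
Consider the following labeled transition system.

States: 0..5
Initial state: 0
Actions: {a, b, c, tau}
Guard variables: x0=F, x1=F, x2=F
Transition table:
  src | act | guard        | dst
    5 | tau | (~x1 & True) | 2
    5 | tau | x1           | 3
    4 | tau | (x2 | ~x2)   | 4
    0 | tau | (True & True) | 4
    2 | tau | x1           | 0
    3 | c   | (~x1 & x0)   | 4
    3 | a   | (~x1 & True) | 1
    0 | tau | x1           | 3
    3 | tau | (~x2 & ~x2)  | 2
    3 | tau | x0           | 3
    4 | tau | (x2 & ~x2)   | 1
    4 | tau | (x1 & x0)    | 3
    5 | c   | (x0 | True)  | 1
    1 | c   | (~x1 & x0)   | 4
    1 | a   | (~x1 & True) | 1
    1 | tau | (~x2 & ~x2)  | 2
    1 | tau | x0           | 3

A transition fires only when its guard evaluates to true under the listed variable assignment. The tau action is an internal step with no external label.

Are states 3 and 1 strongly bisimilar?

Answer: BISIMILAR

Working:
Refine partition for ~:
  round 0: {{0,1,2,3,4,5}}
  round 1: {{0,4},{1,3},{2},{5}}
Fixed point at round 2; 4 class(es).
[3]={1,3}  [1]={1,3}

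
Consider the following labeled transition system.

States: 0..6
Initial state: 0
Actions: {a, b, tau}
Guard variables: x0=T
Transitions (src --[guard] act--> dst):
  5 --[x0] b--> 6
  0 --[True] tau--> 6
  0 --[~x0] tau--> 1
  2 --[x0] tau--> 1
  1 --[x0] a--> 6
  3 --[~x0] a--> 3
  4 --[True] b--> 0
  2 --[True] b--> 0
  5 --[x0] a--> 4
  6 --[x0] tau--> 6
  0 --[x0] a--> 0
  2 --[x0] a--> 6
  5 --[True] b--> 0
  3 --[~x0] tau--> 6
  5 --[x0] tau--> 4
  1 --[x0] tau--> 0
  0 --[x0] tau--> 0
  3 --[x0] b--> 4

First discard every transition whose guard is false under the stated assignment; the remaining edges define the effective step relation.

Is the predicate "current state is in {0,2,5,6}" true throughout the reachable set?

Answer: INVARIANT HOLDS

Trace:
Safe = {0,2,5,6}
Reachable = {0,6}
  0: safe
  6: safe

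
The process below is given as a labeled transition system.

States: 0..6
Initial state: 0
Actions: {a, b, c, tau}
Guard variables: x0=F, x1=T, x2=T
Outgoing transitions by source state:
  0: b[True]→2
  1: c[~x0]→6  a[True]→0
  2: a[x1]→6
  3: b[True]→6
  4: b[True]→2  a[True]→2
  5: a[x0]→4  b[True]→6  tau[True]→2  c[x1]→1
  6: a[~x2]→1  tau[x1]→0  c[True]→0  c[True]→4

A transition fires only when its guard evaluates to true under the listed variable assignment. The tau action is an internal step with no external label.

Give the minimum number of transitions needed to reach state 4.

Answer: 3

Analysis:
Breadth-first toward 4:
  Layer 0: {0}
  Layer 1: {2}
  Layer 2: {6}
  Layer 3: {4}
first hit 4 at d=3 via b·a·c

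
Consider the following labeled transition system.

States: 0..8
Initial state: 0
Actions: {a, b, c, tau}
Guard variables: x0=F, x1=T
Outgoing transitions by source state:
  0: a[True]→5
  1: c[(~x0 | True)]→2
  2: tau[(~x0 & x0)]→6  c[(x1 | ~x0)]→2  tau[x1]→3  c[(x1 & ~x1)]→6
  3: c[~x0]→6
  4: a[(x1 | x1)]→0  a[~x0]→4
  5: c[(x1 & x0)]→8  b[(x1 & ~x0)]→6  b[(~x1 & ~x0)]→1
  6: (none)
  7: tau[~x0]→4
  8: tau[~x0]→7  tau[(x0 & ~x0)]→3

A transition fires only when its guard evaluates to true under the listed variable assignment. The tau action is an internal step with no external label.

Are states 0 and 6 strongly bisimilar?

Answer: NOT BISIMILAR

Trace:
Bisimulation quotient by refinement:
  π0 = {{0,1,2,3,4,5,6,7,8}}
  π1 = {{0,4},{1,3},{2},{5},{6},{7,8}}
  π2 = {{0},{1},{2},{3},{4},{5},{6},{7},{8}}
Fixed point at round 3; 9 class(es).
class of 0: {0}; class of 6: {6}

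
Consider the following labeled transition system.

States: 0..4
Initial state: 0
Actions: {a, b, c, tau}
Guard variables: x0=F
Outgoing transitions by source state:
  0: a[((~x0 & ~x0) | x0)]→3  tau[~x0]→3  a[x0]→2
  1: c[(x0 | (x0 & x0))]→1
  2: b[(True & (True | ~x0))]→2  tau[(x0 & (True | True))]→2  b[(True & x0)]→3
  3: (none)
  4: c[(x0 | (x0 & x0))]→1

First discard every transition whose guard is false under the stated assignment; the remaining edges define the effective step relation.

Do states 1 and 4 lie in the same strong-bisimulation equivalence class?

Answer: BISIMILAR

Working:
Compute ~ classes (split until stable):
  P[0] = {{0,1,2,3,4}}
  P[1] = {{0},{1,3,4},{2}}
stable after 2 split(s): 3 block(s)
class of 1: {1,3,4}; class of 4: {1,3,4}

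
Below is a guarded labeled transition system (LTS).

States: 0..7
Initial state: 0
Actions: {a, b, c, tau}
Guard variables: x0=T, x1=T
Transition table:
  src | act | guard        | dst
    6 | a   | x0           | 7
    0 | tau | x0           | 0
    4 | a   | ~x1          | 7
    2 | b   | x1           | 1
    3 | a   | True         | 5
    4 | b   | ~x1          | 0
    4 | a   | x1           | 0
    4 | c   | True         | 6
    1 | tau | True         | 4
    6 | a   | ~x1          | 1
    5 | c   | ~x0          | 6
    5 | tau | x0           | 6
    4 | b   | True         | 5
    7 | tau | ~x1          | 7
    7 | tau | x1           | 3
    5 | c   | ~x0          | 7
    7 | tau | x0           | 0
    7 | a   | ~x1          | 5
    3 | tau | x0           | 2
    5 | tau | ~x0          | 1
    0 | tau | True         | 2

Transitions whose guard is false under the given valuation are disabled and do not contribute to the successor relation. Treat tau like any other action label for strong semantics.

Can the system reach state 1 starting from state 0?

13 transition(s) survive guard evaluation.
depth 0: {0}
depth 1: {2}  now seen {0,2}
depth 2: {1}  now seen {0,1,2}
depth 3: {4}  now seen {0,1,2,4}
depth 4: {5,6}  now seen {0,1,2,4,5,6}
depth 5: {7}  now seen {0,1,2,4,5,6,7}
depth 6: {3}  now seen {0,1,2,3,4,5,6,7}
Reach set: {0,1,2,3,4,5,6,7}
trace reaching 1: tau·b

Answer: REACHABLE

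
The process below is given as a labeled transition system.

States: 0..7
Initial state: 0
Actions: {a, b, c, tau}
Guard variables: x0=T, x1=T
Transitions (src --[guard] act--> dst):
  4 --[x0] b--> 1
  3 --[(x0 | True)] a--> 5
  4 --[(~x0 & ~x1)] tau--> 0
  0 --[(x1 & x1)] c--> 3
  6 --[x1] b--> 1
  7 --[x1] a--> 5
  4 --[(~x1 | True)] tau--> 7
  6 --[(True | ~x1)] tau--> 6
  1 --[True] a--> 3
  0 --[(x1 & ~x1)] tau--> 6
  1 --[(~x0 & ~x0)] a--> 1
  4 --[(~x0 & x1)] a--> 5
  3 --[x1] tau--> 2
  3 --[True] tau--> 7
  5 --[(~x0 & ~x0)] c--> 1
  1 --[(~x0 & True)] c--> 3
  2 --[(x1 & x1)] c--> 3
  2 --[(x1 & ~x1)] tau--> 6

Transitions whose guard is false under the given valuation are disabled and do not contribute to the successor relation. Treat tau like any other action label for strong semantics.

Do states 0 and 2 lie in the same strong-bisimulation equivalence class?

Bisimulation quotient by refinement:
  round 0: {{0,1,2,3,4,5,6,7}}
  round 1: {{0,2},{1,7},{3},{4,6},{5}}
  round 2: {{0,2},{1},{3},{4},{5},{6},{7}}
Fixed point at round 3; 7 class(es).
class of 0: {0,2}; class of 2: {0,2}

Answer: BISIMILAR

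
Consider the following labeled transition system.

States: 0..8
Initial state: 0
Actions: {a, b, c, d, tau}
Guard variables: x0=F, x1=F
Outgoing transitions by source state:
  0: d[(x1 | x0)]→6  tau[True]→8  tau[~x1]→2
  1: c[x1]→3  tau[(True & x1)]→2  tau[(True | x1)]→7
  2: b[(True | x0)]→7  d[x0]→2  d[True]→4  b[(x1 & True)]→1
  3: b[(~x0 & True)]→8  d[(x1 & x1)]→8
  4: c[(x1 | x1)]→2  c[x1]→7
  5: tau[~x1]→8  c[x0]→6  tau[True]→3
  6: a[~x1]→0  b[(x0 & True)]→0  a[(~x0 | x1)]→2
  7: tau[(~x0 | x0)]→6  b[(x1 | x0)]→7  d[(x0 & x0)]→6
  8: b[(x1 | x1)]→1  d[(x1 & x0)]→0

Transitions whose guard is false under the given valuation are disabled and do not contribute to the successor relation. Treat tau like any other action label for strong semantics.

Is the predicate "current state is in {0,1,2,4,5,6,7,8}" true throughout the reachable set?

Answer: INVARIANT HOLDS

Trace:
Inv-set: {0,1,2,4,5,6,7,8}
R = {0,2,4,6,7,8}
  0: safe
  2: safe
  4: safe
  6: safe
  7: safe
  8: safe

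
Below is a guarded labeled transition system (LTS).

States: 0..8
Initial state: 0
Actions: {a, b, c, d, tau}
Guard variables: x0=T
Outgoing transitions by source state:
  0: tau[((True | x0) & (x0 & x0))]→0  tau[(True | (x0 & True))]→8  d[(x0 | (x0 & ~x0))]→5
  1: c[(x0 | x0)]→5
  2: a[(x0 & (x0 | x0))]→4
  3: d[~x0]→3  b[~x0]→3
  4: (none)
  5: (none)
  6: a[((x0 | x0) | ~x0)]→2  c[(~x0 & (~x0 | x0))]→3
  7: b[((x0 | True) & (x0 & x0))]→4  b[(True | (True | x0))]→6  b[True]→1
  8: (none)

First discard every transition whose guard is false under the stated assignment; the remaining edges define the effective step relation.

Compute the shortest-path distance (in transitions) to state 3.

Answer: UNREACHABLE

Working:
Breadth-first toward 3:
  depth 0: {0}
  depth 1: {5,8}
3 never appears.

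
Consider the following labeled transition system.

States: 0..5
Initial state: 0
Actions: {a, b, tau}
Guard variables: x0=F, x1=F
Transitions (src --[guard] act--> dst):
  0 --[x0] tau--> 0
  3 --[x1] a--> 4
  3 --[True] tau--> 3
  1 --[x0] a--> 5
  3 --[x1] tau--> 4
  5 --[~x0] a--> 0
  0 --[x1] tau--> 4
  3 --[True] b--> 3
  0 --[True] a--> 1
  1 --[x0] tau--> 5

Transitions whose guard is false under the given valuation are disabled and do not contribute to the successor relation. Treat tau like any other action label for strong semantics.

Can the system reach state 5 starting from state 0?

Answer: UNREACHABLE

Analysis:
4 transition(s) survive guard evaluation.
Layer 0: {0}
Layer 1: {1}  cumulative {0,1}
Reach set: {0,1}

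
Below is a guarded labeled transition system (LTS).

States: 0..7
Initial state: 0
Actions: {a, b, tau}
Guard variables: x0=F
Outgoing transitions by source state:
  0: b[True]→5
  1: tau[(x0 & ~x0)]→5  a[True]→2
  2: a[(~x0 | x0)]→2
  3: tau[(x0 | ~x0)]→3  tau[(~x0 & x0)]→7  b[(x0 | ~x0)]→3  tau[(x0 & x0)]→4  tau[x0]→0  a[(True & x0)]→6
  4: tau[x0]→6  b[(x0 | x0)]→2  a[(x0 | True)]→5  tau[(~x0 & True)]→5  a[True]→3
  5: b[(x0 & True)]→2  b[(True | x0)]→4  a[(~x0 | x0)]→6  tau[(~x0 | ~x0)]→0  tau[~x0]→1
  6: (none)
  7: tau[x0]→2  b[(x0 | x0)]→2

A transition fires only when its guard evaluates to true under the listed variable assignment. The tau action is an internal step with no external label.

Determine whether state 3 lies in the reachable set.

Guard filter leaves 12 enabled edge(s).
Layer 0: {0}
Layer 1: {5}  now seen {0,5}
Layer 2: {1,4,6}  now seen {0,1,4,5,6}
Layer 3: {2,3}  now seen {0,1,2,3,4,5,6}
Reach set: {0,1,2,3,4,5,6}
Path to 3: b·b·a

Answer: REACHABLE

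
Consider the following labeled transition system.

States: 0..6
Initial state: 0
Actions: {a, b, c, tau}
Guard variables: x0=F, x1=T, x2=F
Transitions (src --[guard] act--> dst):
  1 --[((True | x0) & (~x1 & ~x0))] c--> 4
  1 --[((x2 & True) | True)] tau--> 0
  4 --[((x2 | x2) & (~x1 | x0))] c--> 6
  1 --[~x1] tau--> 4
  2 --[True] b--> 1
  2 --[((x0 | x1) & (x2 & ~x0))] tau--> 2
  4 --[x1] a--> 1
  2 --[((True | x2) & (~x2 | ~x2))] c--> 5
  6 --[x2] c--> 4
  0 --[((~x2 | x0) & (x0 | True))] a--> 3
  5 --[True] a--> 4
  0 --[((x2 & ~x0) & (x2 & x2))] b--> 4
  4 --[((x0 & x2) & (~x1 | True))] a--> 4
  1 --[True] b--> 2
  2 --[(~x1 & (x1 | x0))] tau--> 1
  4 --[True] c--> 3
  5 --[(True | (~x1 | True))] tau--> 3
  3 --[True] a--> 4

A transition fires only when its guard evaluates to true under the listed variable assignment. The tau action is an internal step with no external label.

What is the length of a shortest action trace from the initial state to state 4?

Layered search for 4:
  depth 0: {0}
  depth 1: {3}
  depth 2: {4}
depth(4)=2, e.g. a·a

Answer: 2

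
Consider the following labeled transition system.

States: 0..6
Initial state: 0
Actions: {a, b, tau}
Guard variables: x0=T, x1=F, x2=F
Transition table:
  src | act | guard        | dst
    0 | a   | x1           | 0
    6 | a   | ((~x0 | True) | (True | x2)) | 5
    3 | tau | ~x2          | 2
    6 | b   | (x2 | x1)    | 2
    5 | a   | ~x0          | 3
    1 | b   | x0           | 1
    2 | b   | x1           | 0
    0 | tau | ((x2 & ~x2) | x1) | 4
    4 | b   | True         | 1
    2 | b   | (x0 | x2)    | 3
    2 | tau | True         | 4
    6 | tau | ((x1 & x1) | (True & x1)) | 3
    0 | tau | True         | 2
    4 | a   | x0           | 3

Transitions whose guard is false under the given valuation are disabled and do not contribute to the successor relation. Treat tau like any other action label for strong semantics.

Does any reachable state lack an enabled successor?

Answer: DEADLOCK-FREE

Working:
Reachable = {0,1,2,3,4}
  0: tau→2  [1 exit(s)]
  1: b→1  [1 exit(s)]
  2: b→3  tau→4  [2 exit(s)]
  3: tau→2  [1 exit(s)]
  4: a→3  b→1  [2 exit(s)]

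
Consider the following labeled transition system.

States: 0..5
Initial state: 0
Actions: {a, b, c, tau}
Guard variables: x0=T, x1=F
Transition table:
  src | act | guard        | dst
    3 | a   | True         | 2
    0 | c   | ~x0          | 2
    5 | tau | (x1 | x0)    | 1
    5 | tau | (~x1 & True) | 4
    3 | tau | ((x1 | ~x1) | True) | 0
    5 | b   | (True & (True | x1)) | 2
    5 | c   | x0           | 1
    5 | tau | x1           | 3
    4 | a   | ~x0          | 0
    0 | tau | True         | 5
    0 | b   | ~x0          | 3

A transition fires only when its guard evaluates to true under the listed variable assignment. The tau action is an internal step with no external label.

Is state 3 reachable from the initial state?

After dropping false guards: 7 live edges.
Layer 0: {0}
Layer 1: {5}  now seen {0,5}
Layer 2: {1,2,4}  now seen {0,1,2,4,5}
Reach set: {0,1,2,4,5}

Answer: UNREACHABLE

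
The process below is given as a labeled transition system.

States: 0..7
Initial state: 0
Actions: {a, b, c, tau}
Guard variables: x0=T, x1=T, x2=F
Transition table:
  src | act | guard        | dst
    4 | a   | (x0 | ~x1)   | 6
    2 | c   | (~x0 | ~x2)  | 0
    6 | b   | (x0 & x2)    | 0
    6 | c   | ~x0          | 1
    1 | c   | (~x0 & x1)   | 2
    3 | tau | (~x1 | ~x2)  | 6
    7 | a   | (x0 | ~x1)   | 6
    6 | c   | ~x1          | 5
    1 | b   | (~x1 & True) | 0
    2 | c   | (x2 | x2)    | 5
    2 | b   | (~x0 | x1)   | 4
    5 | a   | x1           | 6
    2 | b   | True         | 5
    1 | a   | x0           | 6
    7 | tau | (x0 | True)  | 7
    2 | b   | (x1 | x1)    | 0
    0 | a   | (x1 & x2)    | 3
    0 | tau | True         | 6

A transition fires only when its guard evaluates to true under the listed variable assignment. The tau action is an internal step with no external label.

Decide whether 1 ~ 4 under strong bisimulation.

Bisimulation quotient by refinement:
  P[0] = {{0,1,2,3,4,5,6,7}}
  P[1] = {{0,3},{1,4,5},{2},{6},{7}}
stable after 2 split(s): 5 block(s)
class of 1: {1,4,5}; class of 4: {1,4,5}

Answer: BISIMILAR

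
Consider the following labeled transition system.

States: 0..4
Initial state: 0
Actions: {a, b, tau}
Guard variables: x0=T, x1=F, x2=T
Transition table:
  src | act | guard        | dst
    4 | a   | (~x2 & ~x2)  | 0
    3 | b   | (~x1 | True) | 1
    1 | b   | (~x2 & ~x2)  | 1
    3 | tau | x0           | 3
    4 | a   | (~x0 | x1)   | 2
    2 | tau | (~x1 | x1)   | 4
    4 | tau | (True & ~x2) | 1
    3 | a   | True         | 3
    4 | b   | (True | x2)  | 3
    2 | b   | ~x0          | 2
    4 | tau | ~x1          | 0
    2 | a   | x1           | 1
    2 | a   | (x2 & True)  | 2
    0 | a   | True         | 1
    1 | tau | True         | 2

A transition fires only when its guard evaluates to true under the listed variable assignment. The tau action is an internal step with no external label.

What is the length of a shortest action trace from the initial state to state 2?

BFS to 2:
  L0 = {0}
  L1 = {1}
  L2 = {2}
2 enters at depth 2; path a·tau

Answer: 2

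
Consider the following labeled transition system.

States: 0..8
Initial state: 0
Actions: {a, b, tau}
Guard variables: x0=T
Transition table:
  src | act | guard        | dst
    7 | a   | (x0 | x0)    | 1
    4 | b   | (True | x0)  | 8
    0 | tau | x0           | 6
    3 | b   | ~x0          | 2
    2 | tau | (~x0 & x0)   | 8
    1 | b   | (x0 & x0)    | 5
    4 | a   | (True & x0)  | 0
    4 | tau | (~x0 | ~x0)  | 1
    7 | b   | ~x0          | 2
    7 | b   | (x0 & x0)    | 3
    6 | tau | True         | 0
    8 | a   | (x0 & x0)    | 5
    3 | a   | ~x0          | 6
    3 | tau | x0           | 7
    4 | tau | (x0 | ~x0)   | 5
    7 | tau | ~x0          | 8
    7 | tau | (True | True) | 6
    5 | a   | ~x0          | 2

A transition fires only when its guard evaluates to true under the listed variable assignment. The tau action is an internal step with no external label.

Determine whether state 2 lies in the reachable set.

Answer: UNREACHABLE

Working:
Guard filter leaves 11 enabled edge(s).
Layer 0: {0}
Layer 1: {6}  total {0,6}
Reachable = {0,6}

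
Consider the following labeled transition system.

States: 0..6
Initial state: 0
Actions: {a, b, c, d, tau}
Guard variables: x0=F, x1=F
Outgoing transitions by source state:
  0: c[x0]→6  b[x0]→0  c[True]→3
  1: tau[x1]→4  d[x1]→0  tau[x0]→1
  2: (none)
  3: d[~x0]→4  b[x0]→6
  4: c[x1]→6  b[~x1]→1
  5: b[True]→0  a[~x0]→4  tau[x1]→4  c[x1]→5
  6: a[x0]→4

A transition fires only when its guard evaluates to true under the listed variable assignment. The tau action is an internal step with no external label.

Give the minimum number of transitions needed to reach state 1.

Layered search for 1:
  L0 = {0}
  L1 = {3}
  L2 = {4}
  L3 = {1}
first hit 1 at d=3 via c·d·b

Answer: 3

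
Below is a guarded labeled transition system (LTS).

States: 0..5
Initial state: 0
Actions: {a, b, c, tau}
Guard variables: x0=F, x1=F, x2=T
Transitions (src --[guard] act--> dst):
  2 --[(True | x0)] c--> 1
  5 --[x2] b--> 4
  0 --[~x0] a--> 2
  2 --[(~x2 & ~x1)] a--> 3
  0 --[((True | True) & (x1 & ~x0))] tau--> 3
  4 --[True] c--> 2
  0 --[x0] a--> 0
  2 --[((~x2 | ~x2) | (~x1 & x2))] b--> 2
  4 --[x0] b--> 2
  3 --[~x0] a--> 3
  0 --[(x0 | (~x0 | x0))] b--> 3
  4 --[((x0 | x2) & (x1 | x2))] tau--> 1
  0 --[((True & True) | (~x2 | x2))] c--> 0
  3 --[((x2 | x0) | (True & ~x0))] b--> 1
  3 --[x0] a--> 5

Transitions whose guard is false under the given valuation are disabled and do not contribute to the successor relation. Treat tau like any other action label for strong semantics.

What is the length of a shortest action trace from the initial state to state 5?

Breadth-first toward 5:
  Layer 0: {0}
  Layer 1: {2,3}
  Layer 2: {1}
5 never appears.

Answer: UNREACHABLE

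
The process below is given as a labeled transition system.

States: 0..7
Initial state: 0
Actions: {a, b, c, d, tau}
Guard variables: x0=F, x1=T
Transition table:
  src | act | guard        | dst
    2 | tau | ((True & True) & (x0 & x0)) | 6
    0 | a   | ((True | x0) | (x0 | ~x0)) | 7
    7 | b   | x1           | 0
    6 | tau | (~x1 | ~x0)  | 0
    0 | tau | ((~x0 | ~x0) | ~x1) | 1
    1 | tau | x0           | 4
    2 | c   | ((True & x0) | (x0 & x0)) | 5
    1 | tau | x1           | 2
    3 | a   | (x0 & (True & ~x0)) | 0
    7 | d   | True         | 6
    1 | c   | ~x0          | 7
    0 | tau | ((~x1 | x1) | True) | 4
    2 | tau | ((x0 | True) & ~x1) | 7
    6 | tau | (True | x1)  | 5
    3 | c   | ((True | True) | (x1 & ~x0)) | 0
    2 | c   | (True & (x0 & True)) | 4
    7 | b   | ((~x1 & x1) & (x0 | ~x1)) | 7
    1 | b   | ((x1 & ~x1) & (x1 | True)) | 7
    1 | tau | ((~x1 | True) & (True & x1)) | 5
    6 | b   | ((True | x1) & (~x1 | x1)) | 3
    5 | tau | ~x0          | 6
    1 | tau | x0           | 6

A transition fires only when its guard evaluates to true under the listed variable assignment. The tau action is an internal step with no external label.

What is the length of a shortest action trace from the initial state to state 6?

Answer: 2

Working:
BFS to 6:
  L0 = {0}
  L1 = {1,4,7}
  L2 = {2,5,6}
depth(6)=2, e.g. a·d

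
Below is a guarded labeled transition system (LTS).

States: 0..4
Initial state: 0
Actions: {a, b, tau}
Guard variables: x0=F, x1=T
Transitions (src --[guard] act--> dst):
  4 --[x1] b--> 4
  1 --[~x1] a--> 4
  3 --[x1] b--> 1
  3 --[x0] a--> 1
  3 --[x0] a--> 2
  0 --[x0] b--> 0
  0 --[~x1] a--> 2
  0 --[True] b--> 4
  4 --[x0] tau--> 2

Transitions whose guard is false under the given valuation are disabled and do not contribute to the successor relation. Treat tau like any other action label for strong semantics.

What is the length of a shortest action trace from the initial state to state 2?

Layered search for 2:
  Layer 0: {0}
  Layer 1: {4}
2 never appears.

Answer: UNREACHABLE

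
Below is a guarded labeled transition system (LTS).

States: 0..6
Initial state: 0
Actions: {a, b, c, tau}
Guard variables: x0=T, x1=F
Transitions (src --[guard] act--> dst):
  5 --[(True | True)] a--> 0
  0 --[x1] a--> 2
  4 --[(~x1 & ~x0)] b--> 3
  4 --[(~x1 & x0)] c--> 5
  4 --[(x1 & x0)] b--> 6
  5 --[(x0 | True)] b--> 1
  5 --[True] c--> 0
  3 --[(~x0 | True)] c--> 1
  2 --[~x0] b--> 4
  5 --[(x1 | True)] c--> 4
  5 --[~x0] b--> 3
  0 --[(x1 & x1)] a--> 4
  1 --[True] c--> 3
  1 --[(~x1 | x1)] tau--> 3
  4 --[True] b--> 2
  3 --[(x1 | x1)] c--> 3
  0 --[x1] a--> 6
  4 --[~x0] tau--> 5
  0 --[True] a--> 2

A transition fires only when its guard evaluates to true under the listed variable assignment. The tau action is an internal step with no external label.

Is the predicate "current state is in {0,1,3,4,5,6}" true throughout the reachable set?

Inv-set: {0,1,3,4,5,6}
R = {0,2}
  0: safe
  2: ✗ unsafe
counterexample path to 2: a

Answer: INVARIANT VIOLATED at state 2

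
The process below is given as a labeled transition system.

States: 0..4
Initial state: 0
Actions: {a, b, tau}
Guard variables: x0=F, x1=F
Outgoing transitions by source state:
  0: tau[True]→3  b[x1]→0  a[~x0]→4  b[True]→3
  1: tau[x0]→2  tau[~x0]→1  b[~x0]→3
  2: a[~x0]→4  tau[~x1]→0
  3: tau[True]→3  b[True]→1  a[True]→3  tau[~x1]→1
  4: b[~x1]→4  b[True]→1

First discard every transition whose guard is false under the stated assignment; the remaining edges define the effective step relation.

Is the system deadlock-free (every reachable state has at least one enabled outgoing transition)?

Answer: DEADLOCK-FREE

Working:
R = {0,1,3,4}
  0: a→4  b→3  tau→3  [deg 3]
  1: b→3  tau→1  [deg 2]
  3: a→3  b→1  tau→1  tau→3  [deg 4]
  4: b→1  b→4  [deg 2]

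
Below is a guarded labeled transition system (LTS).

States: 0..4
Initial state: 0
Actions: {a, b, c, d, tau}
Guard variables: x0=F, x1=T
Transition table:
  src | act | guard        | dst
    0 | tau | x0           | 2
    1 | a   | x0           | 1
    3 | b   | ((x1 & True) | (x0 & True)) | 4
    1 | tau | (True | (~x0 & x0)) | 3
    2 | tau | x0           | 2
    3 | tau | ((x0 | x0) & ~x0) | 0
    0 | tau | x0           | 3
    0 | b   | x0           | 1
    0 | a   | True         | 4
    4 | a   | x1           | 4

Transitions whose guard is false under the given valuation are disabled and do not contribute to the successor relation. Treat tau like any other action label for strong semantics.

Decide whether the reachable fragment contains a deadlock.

Answer: DEADLOCK-FREE

Trace:
Reachable = {0,4}
  0: a→4  [1 exit(s)]
  4: a→4  [1 exit(s)]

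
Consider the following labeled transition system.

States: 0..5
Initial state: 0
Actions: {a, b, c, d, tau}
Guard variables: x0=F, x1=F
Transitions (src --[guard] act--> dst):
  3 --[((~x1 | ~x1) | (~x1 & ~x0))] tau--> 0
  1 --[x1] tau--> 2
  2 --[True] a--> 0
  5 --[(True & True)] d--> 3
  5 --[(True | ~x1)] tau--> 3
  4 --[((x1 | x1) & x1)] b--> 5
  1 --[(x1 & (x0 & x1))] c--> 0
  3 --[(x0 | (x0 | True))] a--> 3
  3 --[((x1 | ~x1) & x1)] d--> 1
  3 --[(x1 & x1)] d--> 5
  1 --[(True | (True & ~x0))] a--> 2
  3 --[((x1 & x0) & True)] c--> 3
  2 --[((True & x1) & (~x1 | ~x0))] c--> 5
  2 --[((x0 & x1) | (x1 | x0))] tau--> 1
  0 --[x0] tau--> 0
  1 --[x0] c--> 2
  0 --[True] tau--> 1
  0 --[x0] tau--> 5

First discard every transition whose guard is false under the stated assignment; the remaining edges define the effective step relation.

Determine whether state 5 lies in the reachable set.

Answer: UNREACHABLE

Working:
After dropping false guards: 7 live edges.
L0 = {0}
L1 = {1}  now seen {0,1}
L2 = {2}  now seen {0,1,2}
Reach set: {0,1,2}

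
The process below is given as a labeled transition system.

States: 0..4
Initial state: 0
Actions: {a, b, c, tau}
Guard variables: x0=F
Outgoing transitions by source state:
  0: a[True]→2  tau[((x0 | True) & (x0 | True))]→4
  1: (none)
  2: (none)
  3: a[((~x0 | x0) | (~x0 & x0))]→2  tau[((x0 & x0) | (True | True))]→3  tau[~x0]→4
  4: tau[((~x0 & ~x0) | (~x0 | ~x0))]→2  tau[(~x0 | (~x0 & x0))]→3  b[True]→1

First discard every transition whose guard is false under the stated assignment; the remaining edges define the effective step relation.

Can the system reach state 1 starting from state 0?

Answer: REACHABLE

Working:
8 transition(s) survive guard evaluation.
depth 0: {0}
depth 1: {2,4}  total {0,2,4}
depth 2: {1,3}  total {0,1,2,3,4}
Reachable = {0,1,2,3,4}
trace reaching 1: tau·b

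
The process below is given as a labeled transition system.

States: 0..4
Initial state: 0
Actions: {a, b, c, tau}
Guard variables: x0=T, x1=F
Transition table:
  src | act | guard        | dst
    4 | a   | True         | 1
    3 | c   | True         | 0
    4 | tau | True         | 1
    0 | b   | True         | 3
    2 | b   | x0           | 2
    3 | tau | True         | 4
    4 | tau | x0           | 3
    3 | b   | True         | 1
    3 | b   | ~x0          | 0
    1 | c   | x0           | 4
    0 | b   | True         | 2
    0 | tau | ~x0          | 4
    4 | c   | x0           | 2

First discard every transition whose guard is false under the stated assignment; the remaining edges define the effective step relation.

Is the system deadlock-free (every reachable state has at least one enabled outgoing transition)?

Reach set: {0,1,2,3,4}
  0: b→2  b→3  [2 out]
  1: c→4  [1 out]
  2: b→2  [1 out]
  3: b→1  c→0  tau→4  [3 out]
  4: a→1  c→2  tau→1  tau→3  [4 out]

Answer: DEADLOCK-FREE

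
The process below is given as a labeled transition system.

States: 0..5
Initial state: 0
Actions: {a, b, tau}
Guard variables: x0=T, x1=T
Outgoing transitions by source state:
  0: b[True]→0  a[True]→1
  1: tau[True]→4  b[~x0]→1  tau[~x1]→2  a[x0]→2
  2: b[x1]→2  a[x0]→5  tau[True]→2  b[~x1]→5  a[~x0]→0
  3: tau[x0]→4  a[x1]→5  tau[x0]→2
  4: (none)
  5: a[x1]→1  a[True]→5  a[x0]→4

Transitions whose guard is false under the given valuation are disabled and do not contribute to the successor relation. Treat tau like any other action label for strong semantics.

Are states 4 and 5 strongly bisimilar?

Answer: NOT BISIMILAR

Analysis:
Refine partition for ~:
  P[0] = {{0,1,2,3,4,5}}
  P[1] = {{0},{1,3},{2},{4},{5}}
  P[2] = {{0},{1},{2},{3},{4},{5}}
stable after 3 split(s): 6 block(s)
class of 4: {4}; class of 5: {5}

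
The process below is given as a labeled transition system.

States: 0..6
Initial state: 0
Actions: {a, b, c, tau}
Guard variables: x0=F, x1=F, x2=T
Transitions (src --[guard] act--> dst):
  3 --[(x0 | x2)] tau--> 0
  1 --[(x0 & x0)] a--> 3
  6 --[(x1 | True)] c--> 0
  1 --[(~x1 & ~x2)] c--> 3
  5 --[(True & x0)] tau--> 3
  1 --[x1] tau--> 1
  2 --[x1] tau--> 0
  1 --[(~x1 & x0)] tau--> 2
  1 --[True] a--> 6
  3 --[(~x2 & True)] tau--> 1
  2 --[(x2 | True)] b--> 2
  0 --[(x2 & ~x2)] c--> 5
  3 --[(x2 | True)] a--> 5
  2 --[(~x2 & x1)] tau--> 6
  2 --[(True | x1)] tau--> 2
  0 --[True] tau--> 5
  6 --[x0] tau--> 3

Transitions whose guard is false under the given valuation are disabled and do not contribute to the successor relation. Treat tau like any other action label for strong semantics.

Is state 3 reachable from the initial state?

After dropping false guards: 7 live edges.
L0 = {0}
L1 = {5}  now seen {0,5}
Reach set: {0,5}

Answer: UNREACHABLE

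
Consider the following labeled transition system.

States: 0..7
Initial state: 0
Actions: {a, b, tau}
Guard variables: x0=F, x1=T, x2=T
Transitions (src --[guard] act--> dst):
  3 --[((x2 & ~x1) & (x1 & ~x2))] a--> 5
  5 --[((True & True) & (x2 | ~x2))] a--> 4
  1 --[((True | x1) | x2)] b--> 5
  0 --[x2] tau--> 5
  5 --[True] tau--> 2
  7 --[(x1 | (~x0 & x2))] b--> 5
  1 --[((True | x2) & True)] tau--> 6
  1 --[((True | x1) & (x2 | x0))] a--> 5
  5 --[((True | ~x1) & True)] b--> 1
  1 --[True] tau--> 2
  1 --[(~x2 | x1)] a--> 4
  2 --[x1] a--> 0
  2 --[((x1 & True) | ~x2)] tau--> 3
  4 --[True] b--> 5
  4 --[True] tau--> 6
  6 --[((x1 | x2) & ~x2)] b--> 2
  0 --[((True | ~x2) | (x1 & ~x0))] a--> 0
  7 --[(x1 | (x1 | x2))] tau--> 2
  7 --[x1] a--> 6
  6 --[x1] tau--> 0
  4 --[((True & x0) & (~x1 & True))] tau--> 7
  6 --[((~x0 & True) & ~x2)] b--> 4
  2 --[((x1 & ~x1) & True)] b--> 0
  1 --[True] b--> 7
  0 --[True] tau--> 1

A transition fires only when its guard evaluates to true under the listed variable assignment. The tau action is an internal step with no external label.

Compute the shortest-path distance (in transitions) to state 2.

Answer: 2

Trace:
Layered search for 2:
  Layer 0: {0}
  Layer 1: {1,5}
  Layer 2: {2,4,6,7}
first hit 2 at d=2 via tau·tau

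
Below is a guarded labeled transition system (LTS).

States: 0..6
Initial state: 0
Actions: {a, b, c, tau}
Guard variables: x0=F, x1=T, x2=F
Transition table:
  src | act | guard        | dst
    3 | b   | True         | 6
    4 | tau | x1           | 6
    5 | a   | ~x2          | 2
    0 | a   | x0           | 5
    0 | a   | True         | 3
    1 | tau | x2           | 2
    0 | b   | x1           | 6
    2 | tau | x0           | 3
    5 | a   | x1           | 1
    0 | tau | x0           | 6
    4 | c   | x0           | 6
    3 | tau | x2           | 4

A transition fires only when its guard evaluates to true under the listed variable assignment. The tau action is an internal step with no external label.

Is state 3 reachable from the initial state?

Guard filter leaves 6 enabled edge(s).
depth 0: {0}
depth 1: {3,6}  now seen {0,3,6}
R = {0,3,6}
Path to 3: a

Answer: REACHABLE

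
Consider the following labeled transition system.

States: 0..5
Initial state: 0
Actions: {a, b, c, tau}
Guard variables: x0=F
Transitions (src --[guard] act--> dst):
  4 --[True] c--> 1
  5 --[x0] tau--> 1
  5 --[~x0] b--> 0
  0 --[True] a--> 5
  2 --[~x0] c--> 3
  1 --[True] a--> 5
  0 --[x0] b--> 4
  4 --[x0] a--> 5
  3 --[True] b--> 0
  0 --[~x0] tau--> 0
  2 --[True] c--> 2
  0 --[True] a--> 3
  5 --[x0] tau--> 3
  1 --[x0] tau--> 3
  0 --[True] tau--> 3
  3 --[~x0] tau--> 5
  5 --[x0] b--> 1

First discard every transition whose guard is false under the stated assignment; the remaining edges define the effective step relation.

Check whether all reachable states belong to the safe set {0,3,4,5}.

Answer: INVARIANT HOLDS

Analysis:
Inv-set: {0,3,4,5}
Reach set: {0,3,5}
  0: safe
  3: safe
  5: safe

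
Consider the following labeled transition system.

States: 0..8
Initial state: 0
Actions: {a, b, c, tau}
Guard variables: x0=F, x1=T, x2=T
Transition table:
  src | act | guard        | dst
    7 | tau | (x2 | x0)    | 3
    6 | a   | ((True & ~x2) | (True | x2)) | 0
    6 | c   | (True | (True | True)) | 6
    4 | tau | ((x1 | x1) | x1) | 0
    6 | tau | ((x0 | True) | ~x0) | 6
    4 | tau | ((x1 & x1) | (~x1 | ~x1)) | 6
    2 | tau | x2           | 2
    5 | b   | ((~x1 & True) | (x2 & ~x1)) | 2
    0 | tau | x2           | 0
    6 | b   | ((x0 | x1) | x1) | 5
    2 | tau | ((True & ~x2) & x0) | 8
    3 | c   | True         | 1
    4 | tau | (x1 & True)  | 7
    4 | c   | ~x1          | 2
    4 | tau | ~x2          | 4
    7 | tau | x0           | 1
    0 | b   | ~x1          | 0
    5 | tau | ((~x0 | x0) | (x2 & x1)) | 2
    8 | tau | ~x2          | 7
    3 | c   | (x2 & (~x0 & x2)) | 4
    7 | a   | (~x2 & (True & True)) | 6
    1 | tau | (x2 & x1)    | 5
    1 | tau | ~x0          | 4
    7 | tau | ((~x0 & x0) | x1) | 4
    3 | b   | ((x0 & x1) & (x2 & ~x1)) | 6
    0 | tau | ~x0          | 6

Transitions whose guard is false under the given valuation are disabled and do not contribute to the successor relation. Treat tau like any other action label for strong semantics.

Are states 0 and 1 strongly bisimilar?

Answer: NOT BISIMILAR

Analysis:
Compute ~ classes (split until stable):
  π0 = {{0,1,2,3,4,5,6,7,8}}
  π1 = {{0,1,2,4,5,7},{3},{6},{8}}
  π2 = {{0,4},{1,2,5},{3},{6},{7},{8}}
  π3 = {{0},{1},{2,5},{3},{4},{6},{7},{8}}
stable after 4 split(s): 8 block(s)
class of 0: {0}; class of 1: {1}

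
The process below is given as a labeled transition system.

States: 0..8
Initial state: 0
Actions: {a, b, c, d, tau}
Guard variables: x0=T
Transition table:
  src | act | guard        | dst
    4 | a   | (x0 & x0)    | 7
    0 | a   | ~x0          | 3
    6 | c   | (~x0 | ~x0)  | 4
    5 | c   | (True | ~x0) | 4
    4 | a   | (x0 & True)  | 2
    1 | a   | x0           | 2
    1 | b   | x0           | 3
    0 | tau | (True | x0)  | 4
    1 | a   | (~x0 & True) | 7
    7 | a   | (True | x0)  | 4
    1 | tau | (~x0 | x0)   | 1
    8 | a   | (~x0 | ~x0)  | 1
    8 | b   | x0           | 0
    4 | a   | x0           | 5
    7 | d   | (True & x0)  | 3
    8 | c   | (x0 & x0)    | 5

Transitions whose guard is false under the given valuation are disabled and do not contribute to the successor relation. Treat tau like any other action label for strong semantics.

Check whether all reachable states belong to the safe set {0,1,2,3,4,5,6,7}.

Answer: INVARIANT HOLDS

Analysis:
Inv-set: {0,1,2,3,4,5,6,7}
R = {0,2,3,4,5,7}
  0: ✓
  2: ✓
  3: ✓
  4: ✓
  5: ✓
  7: ✓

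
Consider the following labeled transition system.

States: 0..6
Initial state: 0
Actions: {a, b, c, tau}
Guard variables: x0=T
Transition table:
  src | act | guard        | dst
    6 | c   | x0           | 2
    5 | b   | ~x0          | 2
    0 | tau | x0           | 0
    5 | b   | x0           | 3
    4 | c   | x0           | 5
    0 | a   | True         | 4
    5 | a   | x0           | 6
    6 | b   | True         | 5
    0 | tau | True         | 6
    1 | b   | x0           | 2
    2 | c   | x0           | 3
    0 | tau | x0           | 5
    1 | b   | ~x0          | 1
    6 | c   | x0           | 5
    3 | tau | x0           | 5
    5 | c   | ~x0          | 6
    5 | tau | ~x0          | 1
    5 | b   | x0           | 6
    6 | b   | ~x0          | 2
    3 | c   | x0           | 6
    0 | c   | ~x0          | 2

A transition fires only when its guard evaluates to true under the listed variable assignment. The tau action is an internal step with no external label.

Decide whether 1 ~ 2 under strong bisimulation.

Refine partition for ~:
  π0 = {{0,1,2,3,4,5,6}}
  π1 = {{0},{1},{2,4},{3},{5},{6}}
  π2 = {{0},{1},{2},{3},{4},{5},{6}}
Fixed point at round 3; 7 class(es).
class of 1: {1}; class of 2: {2}

Answer: NOT BISIMILAR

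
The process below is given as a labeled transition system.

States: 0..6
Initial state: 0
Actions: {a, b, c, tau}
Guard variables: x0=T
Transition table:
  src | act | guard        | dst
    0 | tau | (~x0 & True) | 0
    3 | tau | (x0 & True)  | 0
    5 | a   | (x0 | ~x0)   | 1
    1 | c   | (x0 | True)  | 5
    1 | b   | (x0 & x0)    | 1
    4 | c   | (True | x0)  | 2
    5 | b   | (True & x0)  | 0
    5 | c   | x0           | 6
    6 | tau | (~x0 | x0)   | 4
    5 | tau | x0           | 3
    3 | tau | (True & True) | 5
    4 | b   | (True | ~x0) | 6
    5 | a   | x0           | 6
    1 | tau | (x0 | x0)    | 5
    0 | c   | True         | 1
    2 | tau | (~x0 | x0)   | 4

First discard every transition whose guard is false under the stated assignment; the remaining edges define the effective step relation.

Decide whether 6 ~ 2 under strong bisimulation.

Answer: BISIMILAR

Analysis:
Refine partition for ~:
  π0 = {{0,1,2,3,4,5,6}}
  π1 = {{0},{1},{2,3,6},{4},{5}}
  π2 = {{0},{1},{2,6},{3},{4},{5}}
6 equivalence class(es) (converged in 3)
[6]={2,6}  [2]={2,6}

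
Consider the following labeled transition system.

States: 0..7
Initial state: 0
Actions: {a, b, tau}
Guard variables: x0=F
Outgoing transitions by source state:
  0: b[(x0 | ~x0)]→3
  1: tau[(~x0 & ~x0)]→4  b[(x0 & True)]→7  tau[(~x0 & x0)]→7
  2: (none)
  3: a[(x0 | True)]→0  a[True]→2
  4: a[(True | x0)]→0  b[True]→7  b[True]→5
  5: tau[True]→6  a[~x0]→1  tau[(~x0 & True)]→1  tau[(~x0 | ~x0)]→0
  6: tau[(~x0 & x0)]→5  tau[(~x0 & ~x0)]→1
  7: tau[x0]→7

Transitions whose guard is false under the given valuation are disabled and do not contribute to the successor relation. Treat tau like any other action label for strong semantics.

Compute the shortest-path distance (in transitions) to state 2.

Answer: 2

Working:
Layered search for 2:
  L0 = {0}
  L1 = {3}
  L2 = {2}
first hit 2 at d=2 via b·a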